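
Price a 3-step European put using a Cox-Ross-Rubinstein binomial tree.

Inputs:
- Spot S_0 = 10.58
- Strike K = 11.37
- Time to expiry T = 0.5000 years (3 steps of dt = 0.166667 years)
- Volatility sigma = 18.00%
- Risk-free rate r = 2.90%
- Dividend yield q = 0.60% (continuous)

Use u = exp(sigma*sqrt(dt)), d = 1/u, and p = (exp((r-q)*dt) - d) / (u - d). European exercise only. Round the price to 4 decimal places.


Answer: Price = V(0,0) = 0.8990

Derivation:
dt = T/N = 0.166667
u = exp(sigma*sqrt(dt)) = 1.076252; d = 1/u = 0.929150
p = (exp((r-q)*dt) - d) / (u - d) = 0.507746
Discount per step: exp(-r*dt) = 0.995178
Stock lattice S(k, i) with i counting down-moves:
  k=0: S(0,0) = 10.5800
  k=1: S(1,0) = 11.3867; S(1,1) = 9.8304
  k=2: S(2,0) = 12.2550; S(2,1) = 10.5800; S(2,2) = 9.1339
  k=3: S(3,0) = 13.1895; S(3,1) = 11.3867; S(3,2) = 9.8304; S(3,3) = 8.4868
Terminal payoffs V(N, i) = max(K - S_T, 0):
  V(3,0) = 0.000000; V(3,1) = 0.000000; V(3,2) = 1.539589; V(3,3) = 2.883206
Backward induction: V(k, i) = exp(-r*dt) * [p * V(k+1, i) + (1-p) * V(k+1, i+1)].
  V(2,0) = exp(-r*dt) * [p*0.000000 + (1-p)*0.000000] = 0.000000
  V(2,1) = exp(-r*dt) * [p*0.000000 + (1-p)*1.539589] = 0.754214
  V(2,2) = exp(-r*dt) * [p*1.539589 + (1-p)*2.883206] = 2.190377
  V(1,0) = exp(-r*dt) * [p*0.000000 + (1-p)*0.754214] = 0.369475
  V(1,1) = exp(-r*dt) * [p*0.754214 + (1-p)*2.190377] = 1.454126
  V(0,0) = exp(-r*dt) * [p*0.369475 + (1-p)*1.454126] = 0.899042


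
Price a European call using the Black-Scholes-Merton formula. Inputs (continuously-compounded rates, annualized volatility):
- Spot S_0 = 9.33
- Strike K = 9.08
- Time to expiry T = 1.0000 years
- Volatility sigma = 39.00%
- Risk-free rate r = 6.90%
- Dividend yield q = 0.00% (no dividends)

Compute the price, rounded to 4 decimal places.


d1 = (ln(S/K) + (r - q + 0.5*sigma^2) * T) / (sigma * sqrt(T)) = 0.44156621
d2 = d1 - sigma * sqrt(T) = 0.05156621
exp(-rT) = 0.93332668; exp(-qT) = 1.00000000
C = S_0 * exp(-qT) * N(d1) - K * exp(-rT) * N(d2)
N(d1) = 0.67059843; N(d2) = 0.52056283
C = 9.3300 * 1.00000000 * 0.67059843 - 9.0800 * 0.93332668 * 0.52056283 = 1.8451

Answer: Price = 1.8451


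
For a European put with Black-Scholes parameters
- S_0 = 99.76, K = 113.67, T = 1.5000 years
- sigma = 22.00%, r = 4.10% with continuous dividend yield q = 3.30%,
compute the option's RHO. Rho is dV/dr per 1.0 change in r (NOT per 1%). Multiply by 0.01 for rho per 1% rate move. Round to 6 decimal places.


d1 = -0.3051923646; d2 = -0.5746362363
phi(d1) = 0.3807890534; exp(-qT) = 0.9517051581; exp(-rT) = 0.9403529457
N(-d2) = 0.7172313301
Rho = -K*T*exp(-rT)*N(-d2) = -113.6700 * 1.5000 * 0.9403529457 * 0.7172313301 = -114.997199

Answer: Rho = -114.997199


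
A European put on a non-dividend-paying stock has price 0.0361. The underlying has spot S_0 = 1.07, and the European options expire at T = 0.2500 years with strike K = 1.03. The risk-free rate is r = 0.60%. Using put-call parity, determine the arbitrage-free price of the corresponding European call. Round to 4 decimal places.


Answer: Call price = 0.0776

Derivation:
Put-call parity: C - P = S_0 * exp(-qT) - K * exp(-rT).
S_0 * exp(-qT) = 1.0700 * 1.00000000 = 1.07000000
K * exp(-rT) = 1.0300 * 0.99850112 = 1.02845616
C = P + S*exp(-qT) - K*exp(-rT)
C = 0.0361 + 1.07000000 - 1.02845616 = 0.0776


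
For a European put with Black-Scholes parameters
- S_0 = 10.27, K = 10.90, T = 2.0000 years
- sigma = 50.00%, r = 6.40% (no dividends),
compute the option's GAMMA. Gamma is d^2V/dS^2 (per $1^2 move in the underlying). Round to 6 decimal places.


Answer: Gamma = 0.049637

Derivation:
d1 = 0.4503764399; d2 = -0.2567303413
phi(d1) = 0.3604658696; exp(-qT) = 1.0000000000; exp(-rT) = 0.8798533791
Gamma = exp(-qT) * phi(d1) / (S * sigma * sqrt(T)) = 1.0000000000 * 0.3604658696 / (10.2700 * 0.5000 * 1.4142135624) = 0.049637


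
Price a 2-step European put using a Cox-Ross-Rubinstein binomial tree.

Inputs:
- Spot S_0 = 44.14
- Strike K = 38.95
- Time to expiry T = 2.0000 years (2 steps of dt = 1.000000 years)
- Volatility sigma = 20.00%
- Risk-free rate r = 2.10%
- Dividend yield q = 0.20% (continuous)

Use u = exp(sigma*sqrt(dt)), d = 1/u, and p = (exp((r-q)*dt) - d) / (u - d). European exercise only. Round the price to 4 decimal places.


dt = T/N = 1.000000
u = exp(sigma*sqrt(dt)) = 1.221403; d = 1/u = 0.818731
p = (exp((r-q)*dt) - d) / (u - d) = 0.497802
Discount per step: exp(-r*dt) = 0.979219
Stock lattice S(k, i) with i counting down-moves:
  k=0: S(0,0) = 44.1400
  k=1: S(1,0) = 53.9127; S(1,1) = 36.1388
  k=2: S(2,0) = 65.8491; S(2,1) = 44.1400; S(2,2) = 29.5879
Terminal payoffs V(N, i) = max(K - S_T, 0):
  V(2,0) = 0.000000; V(2,1) = 0.000000; V(2,2) = 9.362073
Backward induction: V(k, i) = exp(-r*dt) * [p * V(k+1, i) + (1-p) * V(k+1, i+1)].
  V(1,0) = exp(-r*dt) * [p*0.000000 + (1-p)*0.000000] = 0.000000
  V(1,1) = exp(-r*dt) * [p*0.000000 + (1-p)*9.362073] = 4.603911
  V(0,0) = exp(-r*dt) * [p*0.000000 + (1-p)*4.603911] = 2.264028

Answer: Price = V(0,0) = 2.2640


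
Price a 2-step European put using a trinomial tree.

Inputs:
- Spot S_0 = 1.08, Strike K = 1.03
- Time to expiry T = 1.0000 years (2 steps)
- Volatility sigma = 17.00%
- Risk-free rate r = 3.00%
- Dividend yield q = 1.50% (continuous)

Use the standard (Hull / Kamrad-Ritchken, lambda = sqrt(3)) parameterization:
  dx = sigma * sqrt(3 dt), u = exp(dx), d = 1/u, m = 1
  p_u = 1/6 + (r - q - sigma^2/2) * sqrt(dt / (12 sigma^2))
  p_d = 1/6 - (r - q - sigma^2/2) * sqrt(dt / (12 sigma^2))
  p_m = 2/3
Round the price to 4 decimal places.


Answer: Price = V(0,0) = 0.0414

Derivation:
dt = T/N = 0.500000; dx = sigma*sqrt(3*dt) = 0.208207
u = exp(dx) = 1.231468; d = 1/u = 0.812039
p_u = 0.167327, p_m = 0.666667, p_d = 0.166006
Discount per step: exp(-r*dt) = 0.985112
Stock lattice S(k, j) with j the centered position index:
  k=0: S(0,+0) = 1.0800
  k=1: S(1,-1) = 0.8770; S(1,+0) = 1.0800; S(1,+1) = 1.3300
  k=2: S(2,-2) = 0.7122; S(2,-1) = 0.8770; S(2,+0) = 1.0800; S(2,+1) = 1.3300; S(2,+2) = 1.6378
Terminal payoffs V(N, j) = max(K - S_T, 0):
  V(2,-2) = 0.317840; V(2,-1) = 0.152998; V(2,+0) = 0.000000; V(2,+1) = 0.000000; V(2,+2) = 0.000000
Backward induction: V(k, j) = exp(-r*dt) * [p_u * V(k+1, j+1) + p_m * V(k+1, j) + p_d * V(k+1, j-1)]
  V(1,-1) = exp(-r*dt) * [p_u*0.000000 + p_m*0.152998 + p_d*0.317840] = 0.152458
  V(1,+0) = exp(-r*dt) * [p_u*0.000000 + p_m*0.000000 + p_d*0.152998] = 0.025020
  V(1,+1) = exp(-r*dt) * [p_u*0.000000 + p_m*0.000000 + p_d*0.000000] = 0.000000
  V(0,+0) = exp(-r*dt) * [p_u*0.000000 + p_m*0.025020 + p_d*0.152458] = 0.041364


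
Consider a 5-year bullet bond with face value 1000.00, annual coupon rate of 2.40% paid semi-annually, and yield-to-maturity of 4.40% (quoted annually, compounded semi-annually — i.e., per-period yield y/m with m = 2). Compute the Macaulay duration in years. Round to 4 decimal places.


Answer: Macaulay duration = 4.7261 years

Derivation:
Coupon per period c = face * coupon_rate / m = 12.000000
Periods per year m = 2; per-period yield y/m = 0.022000
Number of cashflows N = 10
Cashflows (t years, CF_t, discount factor 1/(1+y/m)^(m*t), PV):
  t = 0.5000: CF_t = 12.000000, DF = 0.978474, PV = 11.741683
  t = 1.0000: CF_t = 12.000000, DF = 0.957411, PV = 11.488927
  t = 1.5000: CF_t = 12.000000, DF = 0.936801, PV = 11.241611
  t = 2.0000: CF_t = 12.000000, DF = 0.916635, PV = 10.999620
  t = 2.5000: CF_t = 12.000000, DF = 0.896903, PV = 10.762837
  t = 3.0000: CF_t = 12.000000, DF = 0.877596, PV = 10.531152
  t = 3.5000: CF_t = 12.000000, DF = 0.858704, PV = 10.304454
  t = 4.0000: CF_t = 12.000000, DF = 0.840220, PV = 10.082636
  t = 4.5000: CF_t = 12.000000, DF = 0.822133, PV = 9.865593
  t = 5.0000: CF_t = 1012.000000, DF = 0.804435, PV = 814.088378
Price P = sum_t PV_t = 911.106889
Macaulay numerator sum_t t * PV_t:
  t * PV_t at t = 0.5000: 5.870841
  t * PV_t at t = 1.0000: 11.488927
  t * PV_t at t = 1.5000: 16.862417
  t * PV_t at t = 2.0000: 21.999239
  t * PV_t at t = 2.5000: 26.907093
  t * PV_t at t = 3.0000: 31.593455
  t * PV_t at t = 3.5000: 36.065588
  t * PV_t at t = 4.0000: 40.330543
  t * PV_t at t = 4.5000: 44.395167
  t * PV_t at t = 5.0000: 4070.441888
Macaulay duration D = (sum_t t * PV_t) / P = 4305.955158 / 911.106889 = 4.726070


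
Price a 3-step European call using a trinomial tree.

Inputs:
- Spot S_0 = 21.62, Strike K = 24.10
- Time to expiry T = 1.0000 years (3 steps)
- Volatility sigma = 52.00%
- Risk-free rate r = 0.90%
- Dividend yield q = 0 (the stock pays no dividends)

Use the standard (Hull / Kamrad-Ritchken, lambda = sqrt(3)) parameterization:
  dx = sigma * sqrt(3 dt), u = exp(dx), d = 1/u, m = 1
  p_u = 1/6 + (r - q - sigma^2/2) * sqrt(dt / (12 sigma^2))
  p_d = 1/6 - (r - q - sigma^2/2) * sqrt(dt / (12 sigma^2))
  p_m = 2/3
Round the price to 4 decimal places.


dt = T/N = 0.333333; dx = sigma*sqrt(3*dt) = 0.520000
u = exp(dx) = 1.682028; d = 1/u = 0.594521
p_u = 0.126218, p_m = 0.666667, p_d = 0.207115
Discount per step: exp(-r*dt) = 0.997004
Stock lattice S(k, j) with j the centered position index:
  k=0: S(0,+0) = 21.6200
  k=1: S(1,-1) = 12.8535; S(1,+0) = 21.6200; S(1,+1) = 36.3654
  k=2: S(2,-2) = 7.6417; S(2,-1) = 12.8535; S(2,+0) = 21.6200; S(2,+1) = 36.3654; S(2,+2) = 61.1677
  k=3: S(3,-3) = 4.5431; S(3,-2) = 7.6417; S(3,-1) = 12.8535; S(3,+0) = 21.6200; S(3,+1) = 36.3654; S(3,+2) = 61.1677; S(3,+3) = 102.8857
Terminal payoffs V(N, j) = max(S_T - K, 0):
  V(3,-3) = 0.000000; V(3,-2) = 0.000000; V(3,-1) = 0.000000; V(3,+0) = 0.000000; V(3,+1) = 12.265438; V(3,+2) = 37.067672; V(3,+3) = 78.785715
Backward induction: V(k, j) = exp(-r*dt) * [p_u * V(k+1, j+1) + p_m * V(k+1, j) + p_d * V(k+1, j-1)]
  V(2,-2) = exp(-r*dt) * [p_u*0.000000 + p_m*0.000000 + p_d*0.000000] = 0.000000
  V(2,-1) = exp(-r*dt) * [p_u*0.000000 + p_m*0.000000 + p_d*0.000000] = 0.000000
  V(2,+0) = exp(-r*dt) * [p_u*12.265438 + p_m*0.000000 + p_d*0.000000] = 1.543481
  V(2,+1) = exp(-r*dt) * [p_u*37.067672 + p_m*12.265438 + p_d*0.000000] = 12.817055
  V(2,+2) = exp(-r*dt) * [p_u*78.785715 + p_m*37.067672 + p_d*12.265438] = 37.084892
  V(1,-1) = exp(-r*dt) * [p_u*1.543481 + p_m*0.000000 + p_d*0.000000] = 0.194231
  V(1,+0) = exp(-r*dt) * [p_u*12.817055 + p_m*1.543481 + p_d*0.000000] = 2.638801
  V(1,+1) = exp(-r*dt) * [p_u*37.084892 + p_m*12.817055 + p_d*1.543481] = 13.504586
  V(0,+0) = exp(-r*dt) * [p_u*13.504586 + p_m*2.638801 + p_d*0.194231] = 3.493454

Answer: Price = V(0,0) = 3.4935


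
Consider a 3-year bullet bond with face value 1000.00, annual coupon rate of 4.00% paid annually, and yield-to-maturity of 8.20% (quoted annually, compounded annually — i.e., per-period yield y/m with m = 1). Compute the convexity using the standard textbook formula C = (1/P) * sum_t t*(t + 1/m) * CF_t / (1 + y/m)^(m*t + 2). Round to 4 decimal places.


Coupon per period c = face * coupon_rate / m = 40.000000
Periods per year m = 1; per-period yield y/m = 0.082000
Number of cashflows N = 3
Cashflows (t years, CF_t, discount factor 1/(1+y/m)^(m*t), PV):
  t = 1.0000: CF_t = 40.000000, DF = 0.924214, PV = 36.968577
  t = 2.0000: CF_t = 40.000000, DF = 0.854172, PV = 34.166892
  t = 3.0000: CF_t = 1040.000000, DF = 0.789438, PV = 821.015879
Price P = sum_t PV_t = 892.151348
Convexity numerator sum_t t*(t + 1/m) * CF_t / (1+y/m)^(m*t + 2):
  t = 1.0000: term = 63.155068
  t = 2.0000: term = 175.106472
  t = 3.0000: term = 8415.468166
Convexity = (1/P) * sum = 8653.729706 / 892.151348 = 9.699845

Answer: Convexity = 9.6998


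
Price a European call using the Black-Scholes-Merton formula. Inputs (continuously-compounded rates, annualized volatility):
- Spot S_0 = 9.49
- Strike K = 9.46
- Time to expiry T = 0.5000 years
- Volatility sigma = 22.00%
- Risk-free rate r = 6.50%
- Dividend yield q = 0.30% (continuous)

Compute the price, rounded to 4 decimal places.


d1 = (ln(S/K) + (r - q + 0.5*sigma^2) * T) / (sigma * sqrt(T)) = 0.29741059
d2 = d1 - sigma * sqrt(T) = 0.14184710
exp(-rT) = 0.96802245; exp(-qT) = 0.99850112
C = S_0 * exp(-qT) * N(d1) - K * exp(-rT) * N(d2)
N(d1) = 0.61692347; N(d2) = 0.55639961
C = 9.4900 * 0.99850112 * 0.61692347 - 9.4600 * 0.96802245 * 0.55639961 = 0.7506

Answer: Price = 0.7506


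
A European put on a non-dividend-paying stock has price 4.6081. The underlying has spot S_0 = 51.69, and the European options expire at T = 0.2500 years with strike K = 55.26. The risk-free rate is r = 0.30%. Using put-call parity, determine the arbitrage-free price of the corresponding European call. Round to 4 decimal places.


Put-call parity: C - P = S_0 * exp(-qT) - K * exp(-rT).
S_0 * exp(-qT) = 51.6900 * 1.00000000 = 51.69000000
K * exp(-rT) = 55.2600 * 0.99925028 = 55.21857054
C = P + S*exp(-qT) - K*exp(-rT)
C = 4.6081 + 51.69000000 - 55.21857054 = 1.0795

Answer: Call price = 1.0795


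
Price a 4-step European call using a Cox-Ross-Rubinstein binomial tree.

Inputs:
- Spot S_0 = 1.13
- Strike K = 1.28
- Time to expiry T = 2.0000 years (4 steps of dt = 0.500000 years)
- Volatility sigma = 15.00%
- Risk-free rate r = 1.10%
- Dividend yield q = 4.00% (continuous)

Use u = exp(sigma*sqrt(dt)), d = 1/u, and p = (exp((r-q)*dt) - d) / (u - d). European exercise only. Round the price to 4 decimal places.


Answer: Price = V(0,0) = 0.0300

Derivation:
dt = T/N = 0.500000
u = exp(sigma*sqrt(dt)) = 1.111895; d = 1/u = 0.899365
p = (exp((r-q)*dt) - d) / (u - d) = 0.405775
Discount per step: exp(-r*dt) = 0.994515
Stock lattice S(k, i) with i counting down-moves:
  k=0: S(0,0) = 1.1300
  k=1: S(1,0) = 1.2564; S(1,1) = 1.0163
  k=2: S(2,0) = 1.3970; S(2,1) = 1.1300; S(2,2) = 0.9140
  k=3: S(3,0) = 1.5534; S(3,1) = 1.2564; S(3,2) = 1.0163; S(3,3) = 0.8220
  k=4: S(4,0) = 1.7272; S(4,1) = 1.3970; S(4,2) = 1.1300; S(4,3) = 0.9140; S(4,4) = 0.7393
Terminal payoffs V(N, i) = max(S_T - K, 0):
  V(4,0) = 0.447166; V(4,1) = 0.117032; V(4,2) = 0.000000; V(4,3) = 0.000000; V(4,4) = 0.000000
Backward induction: V(k, i) = exp(-r*dt) * [p * V(k+1, i) + (1-p) * V(k+1, i+1)].
  V(3,0) = exp(-r*dt) * [p*0.447166 + (1-p)*0.117032] = 0.249615
  V(3,1) = exp(-r*dt) * [p*0.117032 + (1-p)*0.000000] = 0.047228
  V(3,2) = exp(-r*dt) * [p*0.000000 + (1-p)*0.000000] = 0.000000
  V(3,3) = exp(-r*dt) * [p*0.000000 + (1-p)*0.000000] = 0.000000
  V(2,0) = exp(-r*dt) * [p*0.249615 + (1-p)*0.047228] = 0.128642
  V(2,1) = exp(-r*dt) * [p*0.047228 + (1-p)*0.000000] = 0.019059
  V(2,2) = exp(-r*dt) * [p*0.000000 + (1-p)*0.000000] = 0.000000
  V(1,0) = exp(-r*dt) * [p*0.128642 + (1-p)*0.019059] = 0.063177
  V(1,1) = exp(-r*dt) * [p*0.019059 + (1-p)*0.000000] = 0.007691
  V(0,0) = exp(-r*dt) * [p*0.063177 + (1-p)*0.007691] = 0.030040


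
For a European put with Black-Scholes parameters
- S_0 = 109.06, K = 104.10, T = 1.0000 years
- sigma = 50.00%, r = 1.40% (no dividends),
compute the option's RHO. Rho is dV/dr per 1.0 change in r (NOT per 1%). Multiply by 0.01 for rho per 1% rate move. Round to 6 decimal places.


Answer: Rho = -56.590883

Derivation:
d1 = 0.3710924278; d2 = -0.1289075722
phi(d1) = 0.3723975442; exp(-qT) = 1.0000000000; exp(-rT) = 0.9860975443
N(-d2) = 0.5512846076
Rho = -K*T*exp(-rT)*N(-d2) = -104.1000 * 1.0000 * 0.9860975443 * 0.5512846076 = -56.590883


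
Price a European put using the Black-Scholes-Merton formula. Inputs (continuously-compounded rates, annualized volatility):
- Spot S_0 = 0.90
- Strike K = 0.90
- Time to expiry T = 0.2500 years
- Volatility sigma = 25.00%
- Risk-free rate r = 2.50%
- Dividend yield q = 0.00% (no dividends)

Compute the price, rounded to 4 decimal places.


Answer: Price = 0.0420

Derivation:
d1 = (ln(S/K) + (r - q + 0.5*sigma^2) * T) / (sigma * sqrt(T)) = 0.11250000
d2 = d1 - sigma * sqrt(T) = -0.01250000
exp(-rT) = 0.99376949; exp(-qT) = 1.00000000
P = K * exp(-rT) * N(-d2) - S_0 * exp(-qT) * N(-d1)
N(-d1) = 0.45521348; N(-d2) = 0.50498665
P = 0.9000 * 0.99376949 * 0.50498665 - 0.9000 * 1.00000000 * 0.45521348 = 0.0420


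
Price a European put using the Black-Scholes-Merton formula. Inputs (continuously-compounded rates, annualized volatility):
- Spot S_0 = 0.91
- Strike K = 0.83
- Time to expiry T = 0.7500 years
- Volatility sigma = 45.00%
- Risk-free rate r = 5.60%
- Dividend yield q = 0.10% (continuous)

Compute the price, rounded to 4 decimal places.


d1 = (ln(S/K) + (r - q + 0.5*sigma^2) * T) / (sigma * sqrt(T)) = 0.53682387
d2 = d1 - sigma * sqrt(T) = 0.14711244
exp(-rT) = 0.95886978; exp(-qT) = 0.99925028
P = K * exp(-rT) * N(-d2) - S_0 * exp(-qT) * N(-d1)
N(-d1) = 0.29569464; N(-d2) = 0.44152164
P = 0.8300 * 0.95886978 * 0.44152164 - 0.9100 * 0.99925028 * 0.29569464 = 0.0825

Answer: Price = 0.0825


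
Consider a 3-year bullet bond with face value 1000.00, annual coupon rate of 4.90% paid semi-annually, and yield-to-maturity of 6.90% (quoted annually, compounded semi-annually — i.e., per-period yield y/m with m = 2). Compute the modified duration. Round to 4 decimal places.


Coupon per period c = face * coupon_rate / m = 24.500000
Periods per year m = 2; per-period yield y/m = 0.034500
Number of cashflows N = 6
Cashflows (t years, CF_t, discount factor 1/(1+y/m)^(m*t), PV):
  t = 0.5000: CF_t = 24.500000, DF = 0.966651, PV = 23.682939
  t = 1.0000: CF_t = 24.500000, DF = 0.934413, PV = 22.893126
  t = 1.5000: CF_t = 24.500000, DF = 0.903251, PV = 22.129653
  t = 2.0000: CF_t = 24.500000, DF = 0.873128, PV = 21.391641
  t = 2.5000: CF_t = 24.500000, DF = 0.844010, PV = 20.678242
  t = 3.0000: CF_t = 1024.500000, DF = 0.815863, PV = 835.851243
Price P = sum_t PV_t = 946.626843
First compute Macaulay numerator sum_t t * PV_t:
  t * PV_t at t = 0.5000: 11.841469
  t * PV_t at t = 1.0000: 22.893126
  t * PV_t at t = 1.5000: 33.194479
  t * PV_t at t = 2.0000: 42.783282
  t * PV_t at t = 2.5000: 51.695604
  t * PV_t at t = 3.0000: 2507.553730
Macaulay duration D = 2669.961691 / 946.626843 = 2.820501
Modified duration = D / (1 + y/m) = 2.820501 / (1 + 0.034500) = 2.726439

Answer: Modified duration = 2.7264


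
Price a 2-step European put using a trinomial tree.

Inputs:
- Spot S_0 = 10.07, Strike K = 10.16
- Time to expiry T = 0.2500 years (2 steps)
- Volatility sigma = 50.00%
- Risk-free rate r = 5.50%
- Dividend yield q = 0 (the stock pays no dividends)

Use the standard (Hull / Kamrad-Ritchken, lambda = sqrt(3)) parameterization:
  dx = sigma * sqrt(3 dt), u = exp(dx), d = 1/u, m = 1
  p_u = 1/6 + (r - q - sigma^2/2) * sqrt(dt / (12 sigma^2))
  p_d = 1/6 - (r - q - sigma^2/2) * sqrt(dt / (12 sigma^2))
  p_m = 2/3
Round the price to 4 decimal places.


Answer: Price = V(0,0) = 0.8497

Derivation:
dt = T/N = 0.125000; dx = sigma*sqrt(3*dt) = 0.306186
u = exp(dx) = 1.358235; d = 1/u = 0.736250
p_u = 0.152378, p_m = 0.666667, p_d = 0.180955
Discount per step: exp(-r*dt) = 0.993149
Stock lattice S(k, j) with j the centered position index:
  k=0: S(0,+0) = 10.0700
  k=1: S(1,-1) = 7.4140; S(1,+0) = 10.0700; S(1,+1) = 13.6774
  k=2: S(2,-2) = 5.4586; S(2,-1) = 7.4140; S(2,+0) = 10.0700; S(2,+1) = 13.6774; S(2,+2) = 18.5772
Terminal payoffs V(N, j) = max(K - S_T, 0):
  V(2,-2) = 4.701422; V(2,-1) = 2.745967; V(2,+0) = 0.090000; V(2,+1) = 0.000000; V(2,+2) = 0.000000
Backward induction: V(k, j) = exp(-r*dt) * [p_u * V(k+1, j+1) + p_m * V(k+1, j) + p_d * V(k+1, j-1)]
  V(1,-1) = exp(-r*dt) * [p_u*0.090000 + p_m*2.745967 + p_d*4.701422] = 2.676641
  V(1,+0) = exp(-r*dt) * [p_u*0.000000 + p_m*0.090000 + p_d*2.745967] = 0.553082
  V(1,+1) = exp(-r*dt) * [p_u*0.000000 + p_m*0.000000 + p_d*0.090000] = 0.016174
  V(0,+0) = exp(-r*dt) * [p_u*0.016174 + p_m*0.553082 + p_d*2.676641] = 0.849677


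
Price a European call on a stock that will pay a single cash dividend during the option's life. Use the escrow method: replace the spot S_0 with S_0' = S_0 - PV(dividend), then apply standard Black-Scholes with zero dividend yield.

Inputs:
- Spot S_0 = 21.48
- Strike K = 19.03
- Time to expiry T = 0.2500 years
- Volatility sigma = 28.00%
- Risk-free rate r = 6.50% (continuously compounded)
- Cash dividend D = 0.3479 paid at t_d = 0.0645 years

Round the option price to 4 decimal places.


PV(D) = D * exp(-r * t_d) = 0.3479 * 0.99581628 = 0.34644448
S_0' = S_0 - PV(D) = 21.4800 - 0.34644448 = 21.13355552
d1 = (ln(S_0'/K) + (r + sigma^2/2)*T) / (sigma*sqrt(T)) = 0.93496718
d2 = d1 - sigma*sqrt(T) = 0.79496718
exp(-rT) = 0.98388132
N(d1) = 0.82509739; N(d2) = 0.78668370
C = S_0' * N(d1) - K * exp(-rT) * N(d2) = 21.13355552 * 0.82509739 - 19.0300 * 0.98388132 * 0.78668370 = 2.7080

Answer: Price = 2.7080


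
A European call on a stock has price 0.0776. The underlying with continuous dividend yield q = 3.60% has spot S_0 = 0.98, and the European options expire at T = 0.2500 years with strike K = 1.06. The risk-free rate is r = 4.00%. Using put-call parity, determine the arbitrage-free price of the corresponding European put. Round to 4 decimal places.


Answer: Put price = 0.1558

Derivation:
Put-call parity: C - P = S_0 * exp(-qT) - K * exp(-rT).
S_0 * exp(-qT) = 0.9800 * 0.99104038 = 0.97121957
K * exp(-rT) = 1.0600 * 0.99004983 = 1.04945282
P = C - S*exp(-qT) + K*exp(-rT)
P = 0.0776 - 0.97121957 + 1.04945282 = 0.1558


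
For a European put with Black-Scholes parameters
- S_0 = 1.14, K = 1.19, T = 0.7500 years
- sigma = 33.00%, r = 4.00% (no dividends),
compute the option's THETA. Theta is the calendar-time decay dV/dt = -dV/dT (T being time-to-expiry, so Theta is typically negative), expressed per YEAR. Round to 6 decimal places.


d1 = 0.0976682641; d2 = -0.1881201192
phi(d1) = 0.3970440378; exp(-qT) = 1.0000000000; exp(-rT) = 0.9704455335
Theta = -S*exp(-qT)*phi(d1)*sigma/(2*sqrt(T)) + r*K*exp(-rT)*N(-d2) - q*S*exp(-qT)*N(-d1)
N(-d1) = 0.4610978583; N(-d2) = 0.5746087551; sqrt(T) = 0.8660254038
Term 1 = -1.1400 * 1.0000000000 * 0.3970440378 * 0.3300 / (2 * 0.8660254038) = -0.0862376360
Term 2 = 0.0400 * 1.1900 * 0.9704455335 * 0.5746087551 = 0.0265430214
Term 3 = 0 (no dividend yield, q = 0)
Theta = -0.0862376360 + (0.0265430214) + (0.0000000000) = -0.059695

Answer: Theta = -0.059695


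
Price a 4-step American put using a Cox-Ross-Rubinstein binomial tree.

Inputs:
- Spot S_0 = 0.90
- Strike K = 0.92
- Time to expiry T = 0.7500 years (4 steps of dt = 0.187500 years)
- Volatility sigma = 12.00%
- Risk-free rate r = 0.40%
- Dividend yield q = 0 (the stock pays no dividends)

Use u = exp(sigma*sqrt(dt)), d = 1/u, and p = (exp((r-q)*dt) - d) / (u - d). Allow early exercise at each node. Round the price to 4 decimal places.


dt = T/N = 0.187500
u = exp(sigma*sqrt(dt)) = 1.053335; d = 1/u = 0.949365
p = (exp((r-q)*dt) - d) / (u - d) = 0.494229
Discount per step: exp(-r*dt) = 0.999250
Stock lattice S(k, i) with i counting down-moves:
  k=0: S(0,0) = 0.9000
  k=1: S(1,0) = 0.9480; S(1,1) = 0.8544
  k=2: S(2,0) = 0.9986; S(2,1) = 0.9000; S(2,2) = 0.8112
  k=3: S(3,0) = 1.0518; S(3,1) = 0.9480; S(3,2) = 0.8544; S(3,3) = 0.7701
  k=4: S(4,0) = 1.1079; S(4,1) = 0.9986; S(4,2) = 0.9000; S(4,3) = 0.8112; S(4,4) = 0.7311
Terminal payoffs V(N, i) = max(K - S_T, 0):
  V(4,0) = 0.000000; V(4,1) = 0.000000; V(4,2) = 0.020000; V(4,3) = 0.108835; V(4,4) = 0.188901
Backward induction: V(k, i) = exp(-r*dt) * [p * V(k+1, i) + (1-p) * V(k+1, i+1)]; then take max(V_cont, immediate exercise) for American.
  V(3,0) = exp(-r*dt) * [p*0.000000 + (1-p)*0.000000] = 0.000000; exercise = 0.000000; V(3,0) = max -> 0.000000
  V(3,1) = exp(-r*dt) * [p*0.000000 + (1-p)*0.020000] = 0.010108; exercise = 0.000000; V(3,1) = max -> 0.010108
  V(3,2) = exp(-r*dt) * [p*0.020000 + (1-p)*0.108835] = 0.064881; exercise = 0.065571; V(3,2) = max -> 0.065571
  V(3,3) = exp(-r*dt) * [p*0.108835 + (1-p)*0.188901] = 0.149218; exercise = 0.149908; V(3,3) = max -> 0.149908
  V(2,0) = exp(-r*dt) * [p*0.000000 + (1-p)*0.010108] = 0.005108; exercise = 0.000000; V(2,0) = max -> 0.005108
  V(2,1) = exp(-r*dt) * [p*0.010108 + (1-p)*0.065571] = 0.038131; exercise = 0.020000; V(2,1) = max -> 0.038131
  V(2,2) = exp(-r*dt) * [p*0.065571 + (1-p)*0.149908] = 0.108145; exercise = 0.108835; V(2,2) = max -> 0.108835
  V(1,0) = exp(-r*dt) * [p*0.005108 + (1-p)*0.038131] = 0.021794; exercise = 0.000000; V(1,0) = max -> 0.021794
  V(1,1) = exp(-r*dt) * [p*0.038131 + (1-p)*0.108835] = 0.073836; exercise = 0.065571; V(1,1) = max -> 0.073836
  V(0,0) = exp(-r*dt) * [p*0.021794 + (1-p)*0.073836] = 0.048079; exercise = 0.020000; V(0,0) = max -> 0.048079

Answer: Price = V(0,0) = 0.0481


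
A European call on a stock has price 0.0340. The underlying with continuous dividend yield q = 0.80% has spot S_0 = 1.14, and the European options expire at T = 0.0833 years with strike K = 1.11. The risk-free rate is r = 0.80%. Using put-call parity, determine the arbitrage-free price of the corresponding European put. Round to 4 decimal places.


Answer: Put price = 0.0040

Derivation:
Put-call parity: C - P = S_0 * exp(-qT) - K * exp(-rT).
S_0 * exp(-qT) = 1.1400 * 0.99933382 = 1.13924056
K * exp(-rT) = 1.1100 * 0.99933382 = 1.10926054
P = C - S*exp(-qT) + K*exp(-rT)
P = 0.0340 - 1.13924056 + 1.10926054 = 0.0040


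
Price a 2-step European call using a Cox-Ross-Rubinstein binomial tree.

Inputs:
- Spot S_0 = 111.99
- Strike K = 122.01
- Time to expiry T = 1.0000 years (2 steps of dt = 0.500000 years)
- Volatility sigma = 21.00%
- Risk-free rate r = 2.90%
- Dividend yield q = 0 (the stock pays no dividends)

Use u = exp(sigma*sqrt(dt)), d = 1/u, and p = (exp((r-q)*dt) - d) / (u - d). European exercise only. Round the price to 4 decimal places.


Answer: Price = V(0,0) = 7.3083

Derivation:
dt = T/N = 0.500000
u = exp(sigma*sqrt(dt)) = 1.160084; d = 1/u = 0.862007
p = (exp((r-q)*dt) - d) / (u - d) = 0.511944
Discount per step: exp(-r*dt) = 0.985605
Stock lattice S(k, i) with i counting down-moves:
  k=0: S(0,0) = 111.9900
  k=1: S(1,0) = 129.9178; S(1,1) = 96.5361
  k=2: S(2,0) = 150.7156; S(2,1) = 111.9900; S(2,2) = 83.2148
Terminal payoffs V(N, i) = max(S_T - K, 0):
  V(2,0) = 28.705572; V(2,1) = 0.000000; V(2,2) = 0.000000
Backward induction: V(k, i) = exp(-r*dt) * [p * V(k+1, i) + (1-p) * V(k+1, i+1)].
  V(1,0) = exp(-r*dt) * [p*28.705572 + (1-p)*0.000000] = 14.484108
  V(1,1) = exp(-r*dt) * [p*0.000000 + (1-p)*0.000000] = 0.000000
  V(0,0) = exp(-r*dt) * [p*14.484108 + (1-p)*0.000000] = 7.308315


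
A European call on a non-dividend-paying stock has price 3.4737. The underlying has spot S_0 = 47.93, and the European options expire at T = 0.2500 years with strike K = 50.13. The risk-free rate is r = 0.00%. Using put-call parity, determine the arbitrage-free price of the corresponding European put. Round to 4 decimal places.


Put-call parity: C - P = S_0 * exp(-qT) - K * exp(-rT).
S_0 * exp(-qT) = 47.9300 * 1.00000000 = 47.93000000
K * exp(-rT) = 50.1300 * 1.00000000 = 50.13000000
P = C - S*exp(-qT) + K*exp(-rT)
P = 3.4737 - 47.93000000 + 50.13000000 = 5.6737

Answer: Put price = 5.6737


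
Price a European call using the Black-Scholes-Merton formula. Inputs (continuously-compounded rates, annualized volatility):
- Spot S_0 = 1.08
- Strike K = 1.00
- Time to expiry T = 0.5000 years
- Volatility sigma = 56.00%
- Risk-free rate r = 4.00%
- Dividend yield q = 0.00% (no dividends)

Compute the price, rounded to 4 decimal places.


d1 = (ln(S/K) + (r - q + 0.5*sigma^2) * T) / (sigma * sqrt(T)) = 0.44285350
d2 = d1 - sigma * sqrt(T) = 0.04687371
exp(-rT) = 0.98019867; exp(-qT) = 1.00000000
C = S_0 * exp(-qT) * N(d1) - K * exp(-rT) * N(d2)
N(d1) = 0.67106415; N(d2) = 0.51869306
C = 1.0800 * 1.00000000 * 0.67106415 - 1.0000 * 0.98019867 * 0.51869306 = 0.2163

Answer: Price = 0.2163


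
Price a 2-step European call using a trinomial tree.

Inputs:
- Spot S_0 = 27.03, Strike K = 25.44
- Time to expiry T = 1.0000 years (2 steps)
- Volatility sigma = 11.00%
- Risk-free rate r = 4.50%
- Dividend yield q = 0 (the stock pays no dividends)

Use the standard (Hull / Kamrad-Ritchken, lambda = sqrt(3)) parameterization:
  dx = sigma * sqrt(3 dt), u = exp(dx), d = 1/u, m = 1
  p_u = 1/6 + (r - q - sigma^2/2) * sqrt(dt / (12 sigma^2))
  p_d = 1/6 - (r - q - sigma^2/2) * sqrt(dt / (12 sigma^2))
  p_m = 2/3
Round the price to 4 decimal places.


dt = T/N = 0.500000; dx = sigma*sqrt(3*dt) = 0.134722
u = exp(dx) = 1.144219; d = 1/u = 0.873959
p_u = 0.238945, p_m = 0.666667, p_d = 0.094388
Discount per step: exp(-r*dt) = 0.977751
Stock lattice S(k, j) with j the centered position index:
  k=0: S(0,+0) = 27.0300
  k=1: S(1,-1) = 23.6231; S(1,+0) = 27.0300; S(1,+1) = 30.9282
  k=2: S(2,-2) = 20.6456; S(2,-1) = 23.6231; S(2,+0) = 27.0300; S(2,+1) = 30.9282; S(2,+2) = 35.3887
Terminal payoffs V(N, j) = max(S_T - K, 0):
  V(2,-2) = 0.000000; V(2,-1) = 0.000000; V(2,+0) = 1.590000; V(2,+1) = 5.488228; V(2,+2) = 9.948653
Backward induction: V(k, j) = exp(-r*dt) * [p_u * V(k+1, j+1) + p_m * V(k+1, j) + p_d * V(k+1, j-1)]
  V(1,-1) = exp(-r*dt) * [p_u*1.590000 + p_m*0.000000 + p_d*0.000000] = 0.371470
  V(1,+0) = exp(-r*dt) * [p_u*5.488228 + p_m*1.590000 + p_d*0.000000] = 2.318625
  V(1,+1) = exp(-r*dt) * [p_u*9.948653 + p_m*5.488228 + p_d*1.590000] = 6.048446
  V(0,+0) = exp(-r*dt) * [p_u*6.048446 + p_m*2.318625 + p_d*0.371470] = 2.958733

Answer: Price = V(0,0) = 2.9587


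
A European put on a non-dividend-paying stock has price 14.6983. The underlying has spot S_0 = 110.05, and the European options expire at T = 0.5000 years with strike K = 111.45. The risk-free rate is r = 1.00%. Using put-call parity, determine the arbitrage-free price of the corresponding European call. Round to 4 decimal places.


Answer: Call price = 13.8542

Derivation:
Put-call parity: C - P = S_0 * exp(-qT) - K * exp(-rT).
S_0 * exp(-qT) = 110.0500 * 1.00000000 = 110.05000000
K * exp(-rT) = 111.4500 * 0.99501248 = 110.89414081
C = P + S*exp(-qT) - K*exp(-rT)
C = 14.6983 + 110.05000000 - 110.89414081 = 13.8542


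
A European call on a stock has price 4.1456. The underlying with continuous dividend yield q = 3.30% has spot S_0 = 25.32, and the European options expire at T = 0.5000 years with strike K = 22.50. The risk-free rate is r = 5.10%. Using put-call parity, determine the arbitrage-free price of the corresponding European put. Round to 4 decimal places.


Answer: Put price = 1.1735

Derivation:
Put-call parity: C - P = S_0 * exp(-qT) - K * exp(-rT).
S_0 * exp(-qT) = 25.3200 * 0.98363538 = 24.90564781
K * exp(-rT) = 22.5000 * 0.97482238 = 21.93350353
P = C - S*exp(-qT) + K*exp(-rT)
P = 4.1456 - 24.90564781 + 21.93350353 = 1.1735


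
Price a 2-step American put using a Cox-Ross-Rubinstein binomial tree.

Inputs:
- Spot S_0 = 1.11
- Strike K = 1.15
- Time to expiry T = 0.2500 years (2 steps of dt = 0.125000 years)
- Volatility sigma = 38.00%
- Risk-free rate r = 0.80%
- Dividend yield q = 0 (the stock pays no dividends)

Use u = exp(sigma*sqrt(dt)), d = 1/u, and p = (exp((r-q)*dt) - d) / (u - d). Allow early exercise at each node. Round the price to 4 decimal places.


Answer: Price = V(0,0) = 0.1050

Derivation:
dt = T/N = 0.125000
u = exp(sigma*sqrt(dt)) = 1.143793; d = 1/u = 0.874284
p = (exp((r-q)*dt) - d) / (u - d) = 0.470175
Discount per step: exp(-r*dt) = 0.999000
Stock lattice S(k, i) with i counting down-moves:
  k=0: S(0,0) = 1.1100
  k=1: S(1,0) = 1.2696; S(1,1) = 0.9705
  k=2: S(2,0) = 1.4522; S(2,1) = 1.1100; S(2,2) = 0.8485
Terminal payoffs V(N, i) = max(K - S_T, 0):
  V(2,0) = 0.000000; V(2,1) = 0.040000; V(2,2) = 0.301547
Backward induction: V(k, i) = exp(-r*dt) * [p * V(k+1, i) + (1-p) * V(k+1, i+1)]; then take max(V_cont, immediate exercise) for American.
  V(1,0) = exp(-r*dt) * [p*0.000000 + (1-p)*0.040000] = 0.021172; exercise = 0.000000; V(1,0) = max -> 0.021172
  V(1,1) = exp(-r*dt) * [p*0.040000 + (1-p)*0.301547] = 0.178396; exercise = 0.179545; V(1,1) = max -> 0.179545
  V(0,0) = exp(-r*dt) * [p*0.021172 + (1-p)*0.179545] = 0.104977; exercise = 0.040000; V(0,0) = max -> 0.104977


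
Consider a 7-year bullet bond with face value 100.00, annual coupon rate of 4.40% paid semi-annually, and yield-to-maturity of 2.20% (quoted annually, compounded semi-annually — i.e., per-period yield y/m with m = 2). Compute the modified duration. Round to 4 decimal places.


Answer: Modified duration = 6.1025

Derivation:
Coupon per period c = face * coupon_rate / m = 2.200000
Periods per year m = 2; per-period yield y/m = 0.011000
Number of cashflows N = 14
Cashflows (t years, CF_t, discount factor 1/(1+y/m)^(m*t), PV):
  t = 0.5000: CF_t = 2.200000, DF = 0.989120, PV = 2.176063
  t = 1.0000: CF_t = 2.200000, DF = 0.978358, PV = 2.152387
  t = 1.5000: CF_t = 2.200000, DF = 0.967713, PV = 2.128968
  t = 2.0000: CF_t = 2.200000, DF = 0.957184, PV = 2.105805
  t = 2.5000: CF_t = 2.200000, DF = 0.946769, PV = 2.082893
  t = 3.0000: CF_t = 2.200000, DF = 0.936468, PV = 2.060230
  t = 3.5000: CF_t = 2.200000, DF = 0.926279, PV = 2.037814
  t = 4.0000: CF_t = 2.200000, DF = 0.916201, PV = 2.015642
  t = 4.5000: CF_t = 2.200000, DF = 0.906232, PV = 1.993711
  t = 5.0000: CF_t = 2.200000, DF = 0.896372, PV = 1.972019
  t = 5.5000: CF_t = 2.200000, DF = 0.886620, PV = 1.950563
  t = 6.0000: CF_t = 2.200000, DF = 0.876973, PV = 1.929340
  t = 6.5000: CF_t = 2.200000, DF = 0.867431, PV = 1.908348
  t = 7.0000: CF_t = 102.200000, DF = 0.857993, PV = 87.686900
Price P = sum_t PV_t = 114.200685
First compute Macaulay numerator sum_t t * PV_t:
  t * PV_t at t = 0.5000: 1.088032
  t * PV_t at t = 1.0000: 2.152387
  t * PV_t at t = 1.5000: 3.193453
  t * PV_t at t = 2.0000: 4.211609
  t * PV_t at t = 2.5000: 5.207232
  t * PV_t at t = 3.0000: 6.180691
  t * PV_t at t = 3.5000: 7.132350
  t * PV_t at t = 4.0000: 8.062569
  t * PV_t at t = 4.5000: 8.971701
  t * PV_t at t = 5.0000: 9.860096
  t * PV_t at t = 5.5000: 10.728096
  t * PV_t at t = 6.0000: 11.576041
  t * PV_t at t = 6.5000: 12.404264
  t * PV_t at t = 7.0000: 613.808301
Macaulay duration D = 704.576821 / 114.200685 = 6.169637
Modified duration = D / (1 + y/m) = 6.169637 / (1 + 0.011000) = 6.102510


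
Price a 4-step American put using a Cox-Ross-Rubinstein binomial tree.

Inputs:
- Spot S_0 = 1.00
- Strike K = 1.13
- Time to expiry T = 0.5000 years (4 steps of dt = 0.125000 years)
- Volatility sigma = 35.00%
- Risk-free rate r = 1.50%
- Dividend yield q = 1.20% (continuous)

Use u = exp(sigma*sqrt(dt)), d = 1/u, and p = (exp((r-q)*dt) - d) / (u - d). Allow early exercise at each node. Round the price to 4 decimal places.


Answer: Price = V(0,0) = 0.1862

Derivation:
dt = T/N = 0.125000
u = exp(sigma*sqrt(dt)) = 1.131726; d = 1/u = 0.883606
p = (exp((r-q)*dt) - d) / (u - d) = 0.470615
Discount per step: exp(-r*dt) = 0.998127
Stock lattice S(k, i) with i counting down-moves:
  k=0: S(0,0) = 1.0000
  k=1: S(1,0) = 1.1317; S(1,1) = 0.8836
  k=2: S(2,0) = 1.2808; S(2,1) = 1.0000; S(2,2) = 0.7808
  k=3: S(3,0) = 1.4495; S(3,1) = 1.1317; S(3,2) = 0.8836; S(3,3) = 0.6899
  k=4: S(4,0) = 1.6405; S(4,1) = 1.2808; S(4,2) = 1.0000; S(4,3) = 0.7808; S(4,4) = 0.6096
Terminal payoffs V(N, i) = max(K - S_T, 0):
  V(4,0) = 0.000000; V(4,1) = 0.000000; V(4,2) = 0.130000; V(4,3) = 0.349240; V(4,4) = 0.520414
Backward induction: V(k, i) = exp(-r*dt) * [p * V(k+1, i) + (1-p) * V(k+1, i+1)]; then take max(V_cont, immediate exercise) for American.
  V(3,0) = exp(-r*dt) * [p*0.000000 + (1-p)*0.000000] = 0.000000; exercise = 0.000000; V(3,0) = max -> 0.000000
  V(3,1) = exp(-r*dt) * [p*0.000000 + (1-p)*0.130000] = 0.068691; exercise = 0.000000; V(3,1) = max -> 0.068691
  V(3,2) = exp(-r*dt) * [p*0.130000 + (1-p)*0.349240] = 0.245601; exercise = 0.246394; V(3,2) = max -> 0.246394
  V(3,3) = exp(-r*dt) * [p*0.349240 + (1-p)*0.520414] = 0.439033; exercise = 0.440115; V(3,3) = max -> 0.440115
  V(2,0) = exp(-r*dt) * [p*0.000000 + (1-p)*0.068691] = 0.036296; exercise = 0.000000; V(2,0) = max -> 0.036296
  V(2,1) = exp(-r*dt) * [p*0.068691 + (1-p)*0.246394] = 0.162459; exercise = 0.130000; V(2,1) = max -> 0.162459
  V(2,2) = exp(-r*dt) * [p*0.246394 + (1-p)*0.440115] = 0.348293; exercise = 0.349240; V(2,2) = max -> 0.349240
  V(1,0) = exp(-r*dt) * [p*0.036296 + (1-p)*0.162459] = 0.102892; exercise = 0.000000; V(1,0) = max -> 0.102892
  V(1,1) = exp(-r*dt) * [p*0.162459 + (1-p)*0.349240] = 0.260849; exercise = 0.246394; V(1,1) = max -> 0.260849
  V(0,0) = exp(-r*dt) * [p*0.102892 + (1-p)*0.260849] = 0.186162; exercise = 0.130000; V(0,0) = max -> 0.186162


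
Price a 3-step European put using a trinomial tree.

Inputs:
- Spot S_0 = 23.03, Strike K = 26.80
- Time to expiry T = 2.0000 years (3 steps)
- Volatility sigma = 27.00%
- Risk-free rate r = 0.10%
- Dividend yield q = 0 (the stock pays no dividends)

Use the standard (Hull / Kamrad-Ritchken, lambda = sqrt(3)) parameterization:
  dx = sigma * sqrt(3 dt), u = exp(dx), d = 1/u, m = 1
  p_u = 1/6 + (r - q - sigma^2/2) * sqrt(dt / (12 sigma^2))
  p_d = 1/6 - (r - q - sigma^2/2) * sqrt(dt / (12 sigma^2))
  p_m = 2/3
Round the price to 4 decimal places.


dt = T/N = 0.666667; dx = sigma*sqrt(3*dt) = 0.381838
u = exp(dx) = 1.464974; d = 1/u = 0.682606
p_u = 0.135720, p_m = 0.666667, p_d = 0.197614
Discount per step: exp(-r*dt) = 0.999334
Stock lattice S(k, j) with j the centered position index:
  k=0: S(0,+0) = 23.0300
  k=1: S(1,-1) = 15.7204; S(1,+0) = 23.0300; S(1,+1) = 33.7384
  k=2: S(2,-2) = 10.7308; S(2,-1) = 15.7204; S(2,+0) = 23.0300; S(2,+1) = 33.7384; S(2,+2) = 49.4258
  k=3: S(3,-3) = 7.3249; S(3,-2) = 10.7308; S(3,-1) = 15.7204; S(3,+0) = 23.0300; S(3,+1) = 33.7384; S(3,+2) = 49.4258; S(3,+3) = 72.4076
Terminal payoffs V(N, j) = max(K - S_T, 0):
  V(3,-3) = 19.475062; V(3,-2) = 16.069154; V(3,-1) = 11.079587; V(3,+0) = 3.770000; V(3,+1) = 0.000000; V(3,+2) = 0.000000; V(3,+3) = 0.000000
Backward induction: V(k, j) = exp(-r*dt) * [p_u * V(k+1, j+1) + p_m * V(k+1, j) + p_d * V(k+1, j-1)]
  V(2,-2) = exp(-r*dt) * [p_u*11.079587 + p_m*16.069154 + p_d*19.475062] = 16.054318
  V(2,-1) = exp(-r*dt) * [p_u*3.770000 + p_m*11.079587 + p_d*16.069154] = 11.066157
  V(2,+0) = exp(-r*dt) * [p_u*0.000000 + p_m*3.770000 + p_d*11.079587] = 4.699675
  V(2,+1) = exp(-r*dt) * [p_u*0.000000 + p_m*0.000000 + p_d*3.770000] = 0.744506
  V(2,+2) = exp(-r*dt) * [p_u*0.000000 + p_m*0.000000 + p_d*0.000000] = 0.000000
  V(1,-1) = exp(-r*dt) * [p_u*4.699675 + p_m*11.066157 + p_d*16.054318] = 11.180371
  V(1,+0) = exp(-r*dt) * [p_u*0.744506 + p_m*4.699675 + p_d*11.066157] = 5.417370
  V(1,+1) = exp(-r*dt) * [p_u*0.000000 + p_m*0.744506 + p_d*4.699675] = 1.424107
  V(0,+0) = exp(-r*dt) * [p_u*1.424107 + p_m*5.417370 + p_d*11.180371] = 6.010244

Answer: Price = V(0,0) = 6.0102


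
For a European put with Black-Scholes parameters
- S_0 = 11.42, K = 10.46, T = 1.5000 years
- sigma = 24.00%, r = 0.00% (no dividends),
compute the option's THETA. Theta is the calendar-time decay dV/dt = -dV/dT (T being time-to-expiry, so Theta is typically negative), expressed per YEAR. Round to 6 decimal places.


Answer: Theta = -0.404181

Derivation:
d1 = 0.4456974015; d2 = 0.1517586323
phi(d1) = 0.3612223364; exp(-qT) = 1.0000000000; exp(-rT) = 1.0000000000
Theta = -S*exp(-qT)*phi(d1)*sigma/(2*sqrt(T)) + r*K*exp(-rT)*N(-d2) - q*S*exp(-qT)*N(-d1)
N(-d1) = 0.3279079209; N(-d2) = 0.4396886554; sqrt(T) = 1.2247448714
Term 1 = -11.4200 * 1.0000000000 * 0.3612223364 * 0.2400 / (2 * 1.2247448714) = -0.4041813943
Term 2 = 0.0000 * 10.4600 * 1.0000000000 * 0.4396886554 = 0.0000000000
Term 3 = 0 (no dividend yield, q = 0)
Theta = -0.4041813943 + (0.0000000000) + (0.0000000000) = -0.404181


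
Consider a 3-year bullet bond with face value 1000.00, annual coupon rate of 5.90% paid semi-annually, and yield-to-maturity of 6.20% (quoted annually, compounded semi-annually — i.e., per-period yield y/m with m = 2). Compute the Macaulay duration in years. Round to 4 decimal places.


Answer: Macaulay duration = 2.7921 years

Derivation:
Coupon per period c = face * coupon_rate / m = 29.500000
Periods per year m = 2; per-period yield y/m = 0.031000
Number of cashflows N = 6
Cashflows (t years, CF_t, discount factor 1/(1+y/m)^(m*t), PV):
  t = 0.5000: CF_t = 29.500000, DF = 0.969932, PV = 28.612997
  t = 1.0000: CF_t = 29.500000, DF = 0.940768, PV = 27.752664
  t = 1.5000: CF_t = 29.500000, DF = 0.912481, PV = 26.918200
  t = 2.0000: CF_t = 29.500000, DF = 0.885045, PV = 26.108827
  t = 2.5000: CF_t = 29.500000, DF = 0.858434, PV = 25.323789
  t = 3.0000: CF_t = 1029.500000, DF = 0.832622, PV = 857.184599
Price P = sum_t PV_t = 991.901076
Macaulay numerator sum_t t * PV_t:
  t * PV_t at t = 0.5000: 14.306499
  t * PV_t at t = 1.0000: 27.752664
  t * PV_t at t = 1.5000: 40.377300
  t * PV_t at t = 2.0000: 52.217653
  t * PV_t at t = 2.5000: 63.309473
  t * PV_t at t = 3.0000: 2571.553796
Macaulay duration D = (sum_t t * PV_t) / P = 2769.517385 / 991.901076 = 2.792131
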